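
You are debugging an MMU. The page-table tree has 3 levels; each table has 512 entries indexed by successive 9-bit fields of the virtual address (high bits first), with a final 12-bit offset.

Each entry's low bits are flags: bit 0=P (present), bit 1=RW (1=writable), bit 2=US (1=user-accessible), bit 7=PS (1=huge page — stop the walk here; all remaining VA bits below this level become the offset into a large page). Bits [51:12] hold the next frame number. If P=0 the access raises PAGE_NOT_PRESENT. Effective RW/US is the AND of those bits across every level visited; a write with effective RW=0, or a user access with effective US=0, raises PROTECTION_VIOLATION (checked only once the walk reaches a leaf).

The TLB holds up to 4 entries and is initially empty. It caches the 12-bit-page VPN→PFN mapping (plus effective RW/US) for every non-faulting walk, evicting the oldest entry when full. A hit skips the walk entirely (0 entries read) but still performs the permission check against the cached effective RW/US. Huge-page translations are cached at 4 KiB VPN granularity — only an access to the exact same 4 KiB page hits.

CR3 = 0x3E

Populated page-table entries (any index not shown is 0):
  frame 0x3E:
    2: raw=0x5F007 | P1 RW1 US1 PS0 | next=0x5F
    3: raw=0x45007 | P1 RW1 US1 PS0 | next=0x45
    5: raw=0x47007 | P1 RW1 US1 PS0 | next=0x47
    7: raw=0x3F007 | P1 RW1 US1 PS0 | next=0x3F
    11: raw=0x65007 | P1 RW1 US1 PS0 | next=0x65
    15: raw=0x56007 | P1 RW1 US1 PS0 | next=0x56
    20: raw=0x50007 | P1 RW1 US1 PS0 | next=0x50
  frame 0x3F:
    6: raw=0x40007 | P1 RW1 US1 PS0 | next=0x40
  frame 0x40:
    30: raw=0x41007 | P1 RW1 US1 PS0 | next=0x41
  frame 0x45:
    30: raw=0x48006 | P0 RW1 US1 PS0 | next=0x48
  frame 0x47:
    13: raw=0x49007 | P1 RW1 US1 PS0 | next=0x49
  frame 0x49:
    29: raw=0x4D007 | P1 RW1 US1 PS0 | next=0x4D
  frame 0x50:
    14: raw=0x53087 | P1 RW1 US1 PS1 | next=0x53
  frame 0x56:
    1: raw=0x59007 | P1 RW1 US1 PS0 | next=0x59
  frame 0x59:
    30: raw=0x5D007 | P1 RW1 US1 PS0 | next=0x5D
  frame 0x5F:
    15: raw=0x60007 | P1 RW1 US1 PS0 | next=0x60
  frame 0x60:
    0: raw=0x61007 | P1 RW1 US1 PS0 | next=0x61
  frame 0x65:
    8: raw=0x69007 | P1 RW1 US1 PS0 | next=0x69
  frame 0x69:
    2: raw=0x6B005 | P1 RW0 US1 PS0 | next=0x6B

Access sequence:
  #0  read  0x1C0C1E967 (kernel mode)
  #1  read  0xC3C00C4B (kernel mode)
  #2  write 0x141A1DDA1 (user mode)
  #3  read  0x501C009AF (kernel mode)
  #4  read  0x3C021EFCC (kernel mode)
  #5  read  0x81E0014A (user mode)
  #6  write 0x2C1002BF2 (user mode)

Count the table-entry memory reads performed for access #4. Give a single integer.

Per-access translation:
#0 VA=0x1C0C1E967 (r,kernel):
  lvl0: tbl 0x3E, slot 7 ⇒ 0x3F007 (P1/RW1/US1/PS0)
  lvl1: tbl 0x3F, slot 6 ⇒ 0x40007 (P1/RW1/US1/PS0)
  lvl2: tbl 0x40, slot 30 ⇒ 0x41007 (P1/RW1/US1/PS0)
  ✓ 0x41967  — 3 lookups
#1 VA=0xC3C00C4B (r,kernel):
  lvl0: tbl 0x3E, slot 3 ⇒ 0x45007 (P1/RW1/US1/PS0)
  lvl1: tbl 0x45, slot 30 ⇒ 0x48006 (P0/RW1/US1/PS0)
  → PAGE_NOT_PRESENT  (2 entries read)
#2 VA=0x141A1DDA1 (w,user):
  lvl0: tbl 0x3E, slot 5 ⇒ 0x47007 (P1/RW1/US1/PS0)
  lvl1: tbl 0x47, slot 13 ⇒ 0x49007 (P1/RW1/US1/PS0)
  lvl2: tbl 0x49, slot 29 ⇒ 0x4D007 (P1/RW1/US1/PS0)
  ✓ 0x4DDA1  — 3 lookups
#3 VA=0x501C009AF (r,kernel):
  lvl0: tbl 0x3E, slot 20 ⇒ 0x50007 (P1/RW1/US1/PS0)
  lvl1: tbl 0x50, slot 14 ⇒ 0x53087 (P1/RW1/US1/PS1)
  ✓ 0x539AF (huge @L1)  — 2 lookups
#4 VA=0x3C021EFCC (r,kernel):
  lvl0: tbl 0x3E, slot 15 ⇒ 0x56007 (P1/RW1/US1/PS0)
  lvl1: tbl 0x56, slot 1 ⇒ 0x59007 (P1/RW1/US1/PS0)
  lvl2: tbl 0x59, slot 30 ⇒ 0x5D007 (P1/RW1/US1/PS0)
  ✓ 0x5DFCC  — 3 lookups
#5 VA=0x81E0014A (r,user):
  lvl0: tbl 0x3E, slot 2 ⇒ 0x5F007 (P1/RW1/US1/PS0)
  lvl1: tbl 0x5F, slot 15 ⇒ 0x60007 (P1/RW1/US1/PS0)
  lvl2: tbl 0x60, slot 0 ⇒ 0x61007 (P1/RW1/US1/PS0)
  ✓ 0x6114A  — 3 lookups
#6 VA=0x2C1002BF2 (w,user):
  lvl0: tbl 0x3E, slot 11 ⇒ 0x65007 (P1/RW1/US1/PS0)
  lvl1: tbl 0x65, slot 8 ⇒ 0x69007 (P1/RW1/US1/PS0)
  lvl2: tbl 0x69, slot 2 ⇒ 0x6B005 (P1/RW0/US1/PS0)
  → PROTECTION_VIOLATION  (3 entries read)

Entries read for #4: 3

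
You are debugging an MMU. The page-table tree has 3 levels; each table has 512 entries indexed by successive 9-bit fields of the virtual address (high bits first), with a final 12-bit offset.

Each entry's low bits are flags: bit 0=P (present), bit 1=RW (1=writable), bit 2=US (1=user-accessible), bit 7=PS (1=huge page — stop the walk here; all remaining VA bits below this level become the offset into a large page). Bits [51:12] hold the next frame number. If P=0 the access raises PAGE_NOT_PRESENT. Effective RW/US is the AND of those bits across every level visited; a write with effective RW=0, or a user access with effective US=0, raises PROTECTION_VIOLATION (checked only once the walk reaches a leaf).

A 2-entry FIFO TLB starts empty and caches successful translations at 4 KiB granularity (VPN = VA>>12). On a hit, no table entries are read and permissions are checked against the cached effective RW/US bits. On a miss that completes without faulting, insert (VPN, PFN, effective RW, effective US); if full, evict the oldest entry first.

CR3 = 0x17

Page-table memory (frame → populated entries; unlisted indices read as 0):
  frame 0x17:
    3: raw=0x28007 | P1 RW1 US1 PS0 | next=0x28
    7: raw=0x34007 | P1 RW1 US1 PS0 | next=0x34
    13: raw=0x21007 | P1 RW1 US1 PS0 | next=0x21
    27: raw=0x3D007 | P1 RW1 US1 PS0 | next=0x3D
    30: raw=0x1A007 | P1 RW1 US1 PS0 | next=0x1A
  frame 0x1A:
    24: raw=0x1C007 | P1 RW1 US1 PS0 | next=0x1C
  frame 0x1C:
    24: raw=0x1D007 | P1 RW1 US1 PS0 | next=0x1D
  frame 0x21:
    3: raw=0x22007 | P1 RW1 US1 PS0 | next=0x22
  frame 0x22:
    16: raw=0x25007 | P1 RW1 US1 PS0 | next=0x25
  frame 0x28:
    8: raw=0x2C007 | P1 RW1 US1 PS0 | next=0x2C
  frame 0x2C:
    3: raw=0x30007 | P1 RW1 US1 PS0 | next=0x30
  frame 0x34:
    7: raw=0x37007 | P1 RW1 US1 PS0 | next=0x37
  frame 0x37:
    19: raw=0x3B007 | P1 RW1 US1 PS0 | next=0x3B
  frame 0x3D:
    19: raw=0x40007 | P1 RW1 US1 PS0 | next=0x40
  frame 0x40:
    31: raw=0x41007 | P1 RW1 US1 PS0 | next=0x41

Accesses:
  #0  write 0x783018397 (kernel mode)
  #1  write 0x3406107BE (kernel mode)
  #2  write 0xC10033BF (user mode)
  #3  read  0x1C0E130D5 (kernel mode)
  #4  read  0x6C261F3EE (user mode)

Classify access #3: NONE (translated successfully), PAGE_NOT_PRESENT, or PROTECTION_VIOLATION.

Trace:
#0 VA=0x783018397 (w,kernel):
  lvl0: tbl 0x17, slot 30 ⇒ 0x1A007 (P1/RW1/US1/PS0)
  lvl1: tbl 0x1A, slot 24 ⇒ 0x1C007 (P1/RW1/US1/PS0)
  lvl2: tbl 0x1C, slot 24 ⇒ 0x1D007 (P1/RW1/US1/PS0)
  → PA=0x1D397  (3 entries read)
#1 VA=0x3406107BE (w,kernel):
  lvl0: tbl 0x17, slot 13 ⇒ 0x21007 (P1/RW1/US1/PS0)
  lvl1: tbl 0x21, slot 3 ⇒ 0x22007 (P1/RW1/US1/PS0)
  lvl2: tbl 0x22, slot 16 ⇒ 0x25007 (P1/RW1/US1/PS0)
  → PA=0x257BE  (3 entries read)
#2 VA=0xC10033BF (w,user):
  lvl0: tbl 0x17, slot 3 ⇒ 0x28007 (P1/RW1/US1/PS0)
  lvl1: tbl 0x28, slot 8 ⇒ 0x2C007 (P1/RW1/US1/PS0)
  lvl2: tbl 0x2C, slot 3 ⇒ 0x30007 (P1/RW1/US1/PS0)
  → PA=0x303BF  (3 entries read)
#3 VA=0x1C0E130D5 (r,kernel):
  lvl0: tbl 0x17, slot 7 ⇒ 0x34007 (P1/RW1/US1/PS0)
  lvl1: tbl 0x34, slot 7 ⇒ 0x37007 (P1/RW1/US1/PS0)
  lvl2: tbl 0x37, slot 19 ⇒ 0x3B007 (P1/RW1/US1/PS0)
  → PA=0x3B0D5  (3 entries read)
#4 VA=0x6C261F3EE (r,user):
  lvl0: tbl 0x17, slot 27 ⇒ 0x3D007 (P1/RW1/US1/PS0)
  lvl1: tbl 0x3D, slot 19 ⇒ 0x40007 (P1/RW1/US1/PS0)
  lvl2: tbl 0x40, slot 31 ⇒ 0x41007 (P1/RW1/US1/PS0)
  → PA=0x413EE  (3 entries read)

Access #3 fault: NONE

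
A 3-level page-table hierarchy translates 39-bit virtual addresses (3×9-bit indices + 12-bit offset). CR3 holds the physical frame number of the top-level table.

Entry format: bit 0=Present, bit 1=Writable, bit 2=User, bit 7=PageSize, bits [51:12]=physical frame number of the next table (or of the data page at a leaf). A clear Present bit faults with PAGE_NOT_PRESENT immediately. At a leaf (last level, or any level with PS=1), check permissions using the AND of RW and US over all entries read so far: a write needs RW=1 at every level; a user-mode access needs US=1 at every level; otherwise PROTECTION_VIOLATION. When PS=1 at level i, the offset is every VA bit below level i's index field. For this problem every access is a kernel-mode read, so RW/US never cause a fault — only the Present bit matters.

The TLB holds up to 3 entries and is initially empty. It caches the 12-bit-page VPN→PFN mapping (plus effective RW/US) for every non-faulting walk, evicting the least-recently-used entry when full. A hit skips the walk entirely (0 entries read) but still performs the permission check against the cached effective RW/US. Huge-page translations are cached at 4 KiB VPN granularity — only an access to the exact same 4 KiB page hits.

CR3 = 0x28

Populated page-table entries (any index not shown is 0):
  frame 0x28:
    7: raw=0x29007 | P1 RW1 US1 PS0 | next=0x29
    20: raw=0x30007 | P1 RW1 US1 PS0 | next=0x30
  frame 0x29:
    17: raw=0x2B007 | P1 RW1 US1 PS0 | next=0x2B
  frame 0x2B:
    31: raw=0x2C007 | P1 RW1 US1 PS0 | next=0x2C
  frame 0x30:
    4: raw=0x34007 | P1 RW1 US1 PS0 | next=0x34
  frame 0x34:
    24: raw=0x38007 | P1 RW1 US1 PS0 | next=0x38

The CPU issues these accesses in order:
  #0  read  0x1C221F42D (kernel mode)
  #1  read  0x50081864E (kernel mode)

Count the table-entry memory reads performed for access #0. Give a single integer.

Walk each access:
#0 VA=0x1C221F42D (r,kernel):
  [0] read 0x28 idx=7: raw=0x29007 flags P=1 W=1 U=1 S=0
  [1] read 0x29 idx=17: raw=0x2B007 flags P=1 W=1 U=1 S=0
  [2] read 0x2B idx=31: raw=0x2C007 flags P=1 W=1 U=1 S=0
  ⇒ phys 0x2C42D  [3 reads]
#1 VA=0x50081864E (r,kernel):
  [0] read 0x28 idx=20: raw=0x30007 flags P=1 W=1 U=1 S=0
  [1] read 0x30 idx=4: raw=0x34007 flags P=1 W=1 U=1 S=0
  [2] read 0x34 idx=24: raw=0x38007 flags P=1 W=1 U=1 S=0
  ⇒ phys 0x3864E  [3 reads]

Entries read for #0: 3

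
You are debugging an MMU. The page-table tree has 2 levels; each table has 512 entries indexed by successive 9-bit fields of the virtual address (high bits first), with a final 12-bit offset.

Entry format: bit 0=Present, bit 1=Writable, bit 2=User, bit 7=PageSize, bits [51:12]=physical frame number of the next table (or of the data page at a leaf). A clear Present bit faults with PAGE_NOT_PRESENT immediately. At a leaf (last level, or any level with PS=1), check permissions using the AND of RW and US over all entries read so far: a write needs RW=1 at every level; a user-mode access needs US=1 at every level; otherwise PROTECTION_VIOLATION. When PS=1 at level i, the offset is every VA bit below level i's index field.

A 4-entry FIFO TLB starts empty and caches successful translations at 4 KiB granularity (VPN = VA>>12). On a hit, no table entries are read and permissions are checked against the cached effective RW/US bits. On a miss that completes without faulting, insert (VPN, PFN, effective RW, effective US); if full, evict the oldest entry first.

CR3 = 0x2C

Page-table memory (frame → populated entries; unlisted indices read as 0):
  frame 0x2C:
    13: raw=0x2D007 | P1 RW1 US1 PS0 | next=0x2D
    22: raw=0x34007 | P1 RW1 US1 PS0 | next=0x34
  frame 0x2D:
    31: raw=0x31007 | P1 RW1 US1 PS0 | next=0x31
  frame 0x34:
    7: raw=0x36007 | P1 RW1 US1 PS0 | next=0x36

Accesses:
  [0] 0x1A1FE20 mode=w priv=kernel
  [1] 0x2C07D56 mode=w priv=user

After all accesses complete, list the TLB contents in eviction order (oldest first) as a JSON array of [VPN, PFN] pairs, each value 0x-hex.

Walk each access:
#0 VA=0x1A1FE20 (w,kernel):
  [0] read 0x2C idx=13: raw=0x2D007 flags P=1 W=1 U=1 S=0
  [1] read 0x2D idx=31: raw=0x31007 flags P=1 W=1 U=1 S=0
  ✓ 0x31E20  — 2 lookups
#1 VA=0x2C07D56 (w,user):
  [0] read 0x2C idx=22: raw=0x34007 flags P=1 W=1 U=1 S=0
  [1] read 0x34 idx=7: raw=0x36007 flags P=1 W=1 U=1 S=0
  ✓ 0x36D56  — 2 lookups

TLB: [["0x1A1F", "0x31"], ["0x2C07", "0x36"]]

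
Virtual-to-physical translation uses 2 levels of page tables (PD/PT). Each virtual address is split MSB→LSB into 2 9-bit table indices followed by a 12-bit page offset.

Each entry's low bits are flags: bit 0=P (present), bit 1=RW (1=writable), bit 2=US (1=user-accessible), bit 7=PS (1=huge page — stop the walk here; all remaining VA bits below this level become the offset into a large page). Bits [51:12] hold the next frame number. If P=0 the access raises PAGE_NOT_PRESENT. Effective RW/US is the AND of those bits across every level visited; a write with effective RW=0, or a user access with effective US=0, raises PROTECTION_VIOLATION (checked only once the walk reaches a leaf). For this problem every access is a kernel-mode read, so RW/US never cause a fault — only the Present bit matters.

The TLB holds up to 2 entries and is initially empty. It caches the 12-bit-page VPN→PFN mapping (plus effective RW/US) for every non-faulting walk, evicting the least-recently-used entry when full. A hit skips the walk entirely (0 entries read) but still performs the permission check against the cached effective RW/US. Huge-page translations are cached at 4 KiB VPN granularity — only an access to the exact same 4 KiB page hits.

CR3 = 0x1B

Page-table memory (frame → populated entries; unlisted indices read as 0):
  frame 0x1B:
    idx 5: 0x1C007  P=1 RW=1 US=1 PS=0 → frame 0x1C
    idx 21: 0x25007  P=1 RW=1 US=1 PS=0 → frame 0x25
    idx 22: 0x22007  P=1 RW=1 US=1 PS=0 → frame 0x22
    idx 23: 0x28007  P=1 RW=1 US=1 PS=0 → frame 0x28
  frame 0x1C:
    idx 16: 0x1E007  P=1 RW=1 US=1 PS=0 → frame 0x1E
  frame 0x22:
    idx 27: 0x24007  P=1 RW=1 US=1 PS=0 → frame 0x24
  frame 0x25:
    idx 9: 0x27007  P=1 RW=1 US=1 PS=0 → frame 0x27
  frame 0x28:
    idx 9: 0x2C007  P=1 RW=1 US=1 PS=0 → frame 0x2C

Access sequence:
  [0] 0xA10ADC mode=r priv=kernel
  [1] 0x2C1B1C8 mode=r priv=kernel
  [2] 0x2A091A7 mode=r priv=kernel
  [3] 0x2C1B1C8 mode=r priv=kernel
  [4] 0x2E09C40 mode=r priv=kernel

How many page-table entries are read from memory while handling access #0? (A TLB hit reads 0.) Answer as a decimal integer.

Trace:
#0 VA=0xA10ADC (r,kernel):
  L0: frame=0x1B idx=5 entry=0x1C007 [P=1 RW=1 US=1 PS=0]
  L1: frame=0x1C idx=16 entry=0x1E007 [P=1 RW=1 US=1 PS=0]
  → PA=0x1EADC  (2 entries read)
#1 VA=0x2C1B1C8 (r,kernel):
  L0: frame=0x1B idx=22 entry=0x22007 [P=1 RW=1 US=1 PS=0]
  L1: frame=0x22 idx=27 entry=0x24007 [P=1 RW=1 US=1 PS=0]
  → PA=0x241C8  (2 entries read)
#2 VA=0x2A091A7 (r,kernel):
  L0: frame=0x1B idx=21 entry=0x25007 [P=1 RW=1 US=1 PS=0]
  L1: frame=0x25 idx=9 entry=0x27007 [P=1 RW=1 US=1 PS=0]
  → PA=0x271A7  (2 entries read)
#3 VA=0x2C1B1C8 (r,kernel):
  TLB hit vpn=0x2C1B → PA=0x241C8
#4 VA=0x2E09C40 (r,kernel):
  L0: frame=0x1B idx=23 entry=0x28007 [P=1 RW=1 US=1 PS=0]
  L1: frame=0x28 idx=9 entry=0x2C007 [P=1 RW=1 US=1 PS=0]
  → PA=0x2CC40  (2 entries read)

Entries read for #0: 2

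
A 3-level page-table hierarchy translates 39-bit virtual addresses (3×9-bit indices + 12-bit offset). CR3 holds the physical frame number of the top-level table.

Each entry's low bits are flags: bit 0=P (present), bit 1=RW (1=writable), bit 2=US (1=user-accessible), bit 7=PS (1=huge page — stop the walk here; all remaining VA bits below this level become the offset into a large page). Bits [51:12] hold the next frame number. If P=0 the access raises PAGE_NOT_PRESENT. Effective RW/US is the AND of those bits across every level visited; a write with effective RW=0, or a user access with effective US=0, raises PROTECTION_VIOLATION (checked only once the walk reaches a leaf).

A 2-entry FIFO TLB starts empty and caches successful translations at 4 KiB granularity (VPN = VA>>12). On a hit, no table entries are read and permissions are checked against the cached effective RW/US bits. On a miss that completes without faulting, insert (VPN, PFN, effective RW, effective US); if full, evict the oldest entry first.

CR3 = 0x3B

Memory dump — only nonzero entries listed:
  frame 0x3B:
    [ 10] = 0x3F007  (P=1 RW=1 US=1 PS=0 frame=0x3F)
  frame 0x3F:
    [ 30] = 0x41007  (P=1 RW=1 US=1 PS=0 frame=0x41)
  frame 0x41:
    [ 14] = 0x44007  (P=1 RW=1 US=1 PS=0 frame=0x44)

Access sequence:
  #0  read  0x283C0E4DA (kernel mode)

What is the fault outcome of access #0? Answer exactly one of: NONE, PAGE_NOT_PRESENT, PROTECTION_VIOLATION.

Trace:
#0 VA=0x283C0E4DA (r,kernel):
  [0] read 0x3B idx=10: raw=0x3F007 flags P=1 W=1 U=1 S=0
  [1] read 0x3F idx=30: raw=0x41007 flags P=1 W=1 U=1 S=0
  [2] read 0x41 idx=14: raw=0x44007 flags P=1 W=1 U=1 S=0
  ✓ 0x444DA  — 3 lookups

Access #0 fault: NONE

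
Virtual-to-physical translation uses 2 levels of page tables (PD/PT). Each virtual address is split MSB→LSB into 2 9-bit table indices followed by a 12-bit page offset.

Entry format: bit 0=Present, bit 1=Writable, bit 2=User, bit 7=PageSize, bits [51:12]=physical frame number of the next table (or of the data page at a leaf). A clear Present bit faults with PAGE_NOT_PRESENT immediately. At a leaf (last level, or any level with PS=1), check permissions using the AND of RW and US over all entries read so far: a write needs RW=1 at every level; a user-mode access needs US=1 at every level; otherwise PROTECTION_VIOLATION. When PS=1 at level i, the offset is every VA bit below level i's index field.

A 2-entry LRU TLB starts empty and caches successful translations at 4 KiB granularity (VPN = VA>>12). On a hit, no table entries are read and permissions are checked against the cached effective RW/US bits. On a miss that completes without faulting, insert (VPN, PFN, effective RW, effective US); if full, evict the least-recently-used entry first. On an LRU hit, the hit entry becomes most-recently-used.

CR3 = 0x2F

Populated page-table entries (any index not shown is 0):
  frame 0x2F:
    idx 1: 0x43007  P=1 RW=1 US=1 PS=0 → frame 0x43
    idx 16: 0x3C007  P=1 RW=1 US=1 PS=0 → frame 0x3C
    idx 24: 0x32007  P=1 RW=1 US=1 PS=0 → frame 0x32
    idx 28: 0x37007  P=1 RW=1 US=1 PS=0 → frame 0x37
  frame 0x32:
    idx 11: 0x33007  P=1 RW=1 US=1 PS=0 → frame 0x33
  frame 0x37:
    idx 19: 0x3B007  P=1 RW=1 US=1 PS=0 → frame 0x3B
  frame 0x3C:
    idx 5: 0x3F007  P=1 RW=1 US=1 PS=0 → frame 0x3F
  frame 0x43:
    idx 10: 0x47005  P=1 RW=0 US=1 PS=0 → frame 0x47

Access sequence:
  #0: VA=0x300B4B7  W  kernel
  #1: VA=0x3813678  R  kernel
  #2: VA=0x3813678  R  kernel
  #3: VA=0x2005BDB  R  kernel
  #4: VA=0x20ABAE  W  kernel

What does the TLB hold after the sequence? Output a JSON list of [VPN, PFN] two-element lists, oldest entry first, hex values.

Per-access translation:
#0 VA=0x300B4B7 (w,kernel):
  L0: frame=0x2F idx=24 entry=0x32007 [P=1 RW=1 US=1 PS=0]
  L1: frame=0x32 idx=11 entry=0x33007 [P=1 RW=1 US=1 PS=0]
  ⇒ phys 0x334B7  [2 reads]
#1 VA=0x3813678 (r,kernel):
  L0: frame=0x2F idx=28 entry=0x37007 [P=1 RW=1 US=1 PS=0]
  L1: frame=0x37 idx=19 entry=0x3B007 [P=1 RW=1 US=1 PS=0]
  ⇒ phys 0x3B678  [2 reads]
#2 VA=0x3813678 (r,kernel):
  TLB hit vpn=0x3813 → PA=0x3B678
#3 VA=0x2005BDB (r,kernel):
  L0: frame=0x2F idx=16 entry=0x3C007 [P=1 RW=1 US=1 PS=0]
  L1: frame=0x3C idx=5 entry=0x3F007 [P=1 RW=1 US=1 PS=0]
  ⇒ phys 0x3FBDB  [2 reads]
#4 VA=0x20ABAE (w,kernel):
  L0: frame=0x2F idx=1 entry=0x43007 [P=1 RW=1 US=1 PS=0]
  L1: frame=0x43 idx=10 entry=0x47005 [P=1 RW=0 US=1 PS=0]
  → PROTECTION_VIOLATION  (2 entries read)

TLB: [["0x3813", "0x3B"], ["0x2005", "0x3F"]]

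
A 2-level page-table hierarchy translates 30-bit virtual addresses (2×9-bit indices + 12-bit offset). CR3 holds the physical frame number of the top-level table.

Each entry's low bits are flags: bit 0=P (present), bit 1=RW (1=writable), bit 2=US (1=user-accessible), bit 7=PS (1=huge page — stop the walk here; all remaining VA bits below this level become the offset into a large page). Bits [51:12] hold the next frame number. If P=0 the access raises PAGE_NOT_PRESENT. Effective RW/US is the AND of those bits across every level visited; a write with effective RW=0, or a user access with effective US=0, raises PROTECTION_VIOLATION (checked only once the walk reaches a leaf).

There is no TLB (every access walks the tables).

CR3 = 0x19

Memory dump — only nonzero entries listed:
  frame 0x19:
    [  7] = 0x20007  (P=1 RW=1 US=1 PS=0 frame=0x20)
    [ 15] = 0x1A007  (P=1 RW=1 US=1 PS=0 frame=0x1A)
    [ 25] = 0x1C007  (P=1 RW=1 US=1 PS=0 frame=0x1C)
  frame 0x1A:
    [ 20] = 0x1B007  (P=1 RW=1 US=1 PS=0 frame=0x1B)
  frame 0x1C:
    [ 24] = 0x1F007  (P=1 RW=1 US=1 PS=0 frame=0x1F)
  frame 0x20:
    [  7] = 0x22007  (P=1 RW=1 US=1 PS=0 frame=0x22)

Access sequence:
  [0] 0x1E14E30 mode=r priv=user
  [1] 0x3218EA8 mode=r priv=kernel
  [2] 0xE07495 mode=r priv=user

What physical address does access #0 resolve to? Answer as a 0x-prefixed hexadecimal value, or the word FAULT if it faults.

Per-access translation:
#0 VA=0x1E14E30 (r,user):
  L0: frame=0x19 idx=15 entry=0x1A007 [P=1 RW=1 US=1 PS=0]
  L1: frame=0x1A idx=20 entry=0x1B007 [P=1 RW=1 US=1 PS=0]
  → PA=0x1BE30  (2 entries read)
#1 VA=0x3218EA8 (r,kernel):
  L0: frame=0x19 idx=25 entry=0x1C007 [P=1 RW=1 US=1 PS=0]
  L1: frame=0x1C idx=24 entry=0x1F007 [P=1 RW=1 US=1 PS=0]
  → PA=0x1FEA8  (2 entries read)
#2 VA=0xE07495 (r,user):
  L0: frame=0x19 idx=7 entry=0x20007 [P=1 RW=1 US=1 PS=0]
  L1: frame=0x20 idx=7 entry=0x22007 [P=1 RW=1 US=1 PS=0]
  → PA=0x22495  (2 entries read)

Access #0 PA: 0x1BE30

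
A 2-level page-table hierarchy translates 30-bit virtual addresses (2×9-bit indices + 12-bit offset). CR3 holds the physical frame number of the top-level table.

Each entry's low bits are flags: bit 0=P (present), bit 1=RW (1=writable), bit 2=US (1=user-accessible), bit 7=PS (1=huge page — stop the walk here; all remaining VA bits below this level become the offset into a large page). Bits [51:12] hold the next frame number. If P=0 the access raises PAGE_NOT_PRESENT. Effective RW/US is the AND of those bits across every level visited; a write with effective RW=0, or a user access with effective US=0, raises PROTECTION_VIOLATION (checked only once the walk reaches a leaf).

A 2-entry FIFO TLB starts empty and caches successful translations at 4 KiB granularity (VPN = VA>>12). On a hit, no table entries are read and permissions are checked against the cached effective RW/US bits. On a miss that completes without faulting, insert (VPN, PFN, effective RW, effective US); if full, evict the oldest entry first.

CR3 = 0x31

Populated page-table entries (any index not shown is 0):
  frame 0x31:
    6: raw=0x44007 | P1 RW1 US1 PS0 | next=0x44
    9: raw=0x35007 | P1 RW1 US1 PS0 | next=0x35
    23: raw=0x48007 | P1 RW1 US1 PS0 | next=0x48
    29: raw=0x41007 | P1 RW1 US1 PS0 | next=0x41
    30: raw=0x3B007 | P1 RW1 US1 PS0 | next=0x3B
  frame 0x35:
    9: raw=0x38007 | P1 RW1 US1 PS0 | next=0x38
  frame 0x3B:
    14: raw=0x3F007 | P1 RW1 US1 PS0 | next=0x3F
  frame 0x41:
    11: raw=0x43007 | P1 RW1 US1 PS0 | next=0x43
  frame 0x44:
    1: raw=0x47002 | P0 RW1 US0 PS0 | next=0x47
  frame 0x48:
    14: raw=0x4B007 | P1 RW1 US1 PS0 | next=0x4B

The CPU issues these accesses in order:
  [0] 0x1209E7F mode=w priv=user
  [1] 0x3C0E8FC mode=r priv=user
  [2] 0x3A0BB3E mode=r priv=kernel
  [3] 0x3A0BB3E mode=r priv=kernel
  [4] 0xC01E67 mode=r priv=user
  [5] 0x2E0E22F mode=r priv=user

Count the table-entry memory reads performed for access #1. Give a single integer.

Trace:
#0 VA=0x1209E7F (w,user):
  L0: frame=0x31 idx=9 entry=0x35007 [P=1 RW=1 US=1 PS=0]
  L1: frame=0x35 idx=9 entry=0x38007 [P=1 RW=1 US=1 PS=0]
  → PA=0x38E7F  (2 entries read)
#1 VA=0x3C0E8FC (r,user):
  L0: frame=0x31 idx=30 entry=0x3B007 [P=1 RW=1 US=1 PS=0]
  L1: frame=0x3B idx=14 entry=0x3F007 [P=1 RW=1 US=1 PS=0]
  → PA=0x3F8FC  (2 entries read)
#2 VA=0x3A0BB3E (r,kernel):
  L0: frame=0x31 idx=29 entry=0x41007 [P=1 RW=1 US=1 PS=0]
  L1: frame=0x41 idx=11 entry=0x43007 [P=1 RW=1 US=1 PS=0]
  → PA=0x43B3E  (2 entries read)
#3 VA=0x3A0BB3E (r,kernel):
  TLB hit vpn=0x3A0B → PA=0x43B3E
#4 VA=0xC01E67 (r,user):
  L0: frame=0x31 idx=6 entry=0x44007 [P=1 RW=1 US=1 PS=0]
  L1: frame=0x44 idx=1 entry=0x47002 [P=0 RW=1 US=0 PS=0]
  ✗ PAGE_NOT_PRESENT  [2 reads]
#5 VA=0x2E0E22F (r,user):
  L0: frame=0x31 idx=23 entry=0x48007 [P=1 RW=1 US=1 PS=0]
  L1: frame=0x48 idx=14 entry=0x4B007 [P=1 RW=1 US=1 PS=0]
  → PA=0x4B22F  (2 entries read)

Entries read for #1: 2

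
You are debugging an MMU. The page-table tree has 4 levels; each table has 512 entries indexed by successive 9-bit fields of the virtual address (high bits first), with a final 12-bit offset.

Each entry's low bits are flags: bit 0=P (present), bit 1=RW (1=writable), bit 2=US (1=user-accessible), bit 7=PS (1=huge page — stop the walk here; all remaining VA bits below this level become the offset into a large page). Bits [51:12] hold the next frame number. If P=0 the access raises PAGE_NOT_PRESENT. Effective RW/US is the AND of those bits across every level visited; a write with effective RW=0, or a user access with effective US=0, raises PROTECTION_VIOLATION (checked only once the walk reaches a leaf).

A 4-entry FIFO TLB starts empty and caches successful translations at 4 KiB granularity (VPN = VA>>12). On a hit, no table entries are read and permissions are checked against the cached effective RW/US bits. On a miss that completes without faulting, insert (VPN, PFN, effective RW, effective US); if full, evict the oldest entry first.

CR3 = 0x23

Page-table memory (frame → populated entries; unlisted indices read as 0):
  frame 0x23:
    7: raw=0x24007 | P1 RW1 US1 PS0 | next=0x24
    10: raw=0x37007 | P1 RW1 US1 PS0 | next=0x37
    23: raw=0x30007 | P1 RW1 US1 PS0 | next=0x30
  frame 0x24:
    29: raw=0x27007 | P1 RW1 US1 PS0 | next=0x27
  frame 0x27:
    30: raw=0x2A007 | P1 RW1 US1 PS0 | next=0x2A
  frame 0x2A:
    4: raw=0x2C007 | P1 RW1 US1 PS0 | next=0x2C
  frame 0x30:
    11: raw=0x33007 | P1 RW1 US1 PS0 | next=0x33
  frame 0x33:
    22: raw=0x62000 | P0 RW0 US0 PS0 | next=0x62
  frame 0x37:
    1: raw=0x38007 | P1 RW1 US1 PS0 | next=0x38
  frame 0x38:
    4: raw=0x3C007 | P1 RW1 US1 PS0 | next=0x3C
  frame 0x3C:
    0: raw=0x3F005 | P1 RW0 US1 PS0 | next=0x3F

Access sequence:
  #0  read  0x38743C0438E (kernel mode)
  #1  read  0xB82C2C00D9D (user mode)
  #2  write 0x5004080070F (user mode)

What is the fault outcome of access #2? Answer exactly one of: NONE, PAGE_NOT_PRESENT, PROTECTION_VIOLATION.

Per-access translation:
#0 VA=0x38743C0438E (r,kernel):
  L0 @0x23[7] → 0x24007  P=1,RW=1,US=1,PS=0
  L1 @0x24[29] → 0x27007  P=1,RW=1,US=1,PS=0
  L2 @0x27[30] → 0x2A007  P=1,RW=1,US=1,PS=0
  L3 @0x2A[4] → 0x2C007  P=1,RW=1,US=1,PS=0
  ✓ 0x2C38E  — 4 lookups
#1 VA=0xB82C2C00D9D (r,user):
  L0 @0x23[23] → 0x30007  P=1,RW=1,US=1,PS=0
  L1 @0x30[11] → 0x33007  P=1,RW=1,US=1,PS=0
  L2 @0x33[22] → 0x62000  P=0,RW=0,US=0,PS=0
  → PAGE_NOT_PRESENT  (3 entries read)
#2 VA=0x5004080070F (w,user):
  L0 @0x23[10] → 0x37007  P=1,RW=1,US=1,PS=0
  L1 @0x37[1] → 0x38007  P=1,RW=1,US=1,PS=0
  L2 @0x38[4] → 0x3C007  P=1,RW=1,US=1,PS=0
  L3 @0x3C[0] → 0x3F005  P=1,RW=0,US=1,PS=0
  → PROTECTION_VIOLATION  (4 entries read)

Access #2 fault: PROTECTION_VIOLATION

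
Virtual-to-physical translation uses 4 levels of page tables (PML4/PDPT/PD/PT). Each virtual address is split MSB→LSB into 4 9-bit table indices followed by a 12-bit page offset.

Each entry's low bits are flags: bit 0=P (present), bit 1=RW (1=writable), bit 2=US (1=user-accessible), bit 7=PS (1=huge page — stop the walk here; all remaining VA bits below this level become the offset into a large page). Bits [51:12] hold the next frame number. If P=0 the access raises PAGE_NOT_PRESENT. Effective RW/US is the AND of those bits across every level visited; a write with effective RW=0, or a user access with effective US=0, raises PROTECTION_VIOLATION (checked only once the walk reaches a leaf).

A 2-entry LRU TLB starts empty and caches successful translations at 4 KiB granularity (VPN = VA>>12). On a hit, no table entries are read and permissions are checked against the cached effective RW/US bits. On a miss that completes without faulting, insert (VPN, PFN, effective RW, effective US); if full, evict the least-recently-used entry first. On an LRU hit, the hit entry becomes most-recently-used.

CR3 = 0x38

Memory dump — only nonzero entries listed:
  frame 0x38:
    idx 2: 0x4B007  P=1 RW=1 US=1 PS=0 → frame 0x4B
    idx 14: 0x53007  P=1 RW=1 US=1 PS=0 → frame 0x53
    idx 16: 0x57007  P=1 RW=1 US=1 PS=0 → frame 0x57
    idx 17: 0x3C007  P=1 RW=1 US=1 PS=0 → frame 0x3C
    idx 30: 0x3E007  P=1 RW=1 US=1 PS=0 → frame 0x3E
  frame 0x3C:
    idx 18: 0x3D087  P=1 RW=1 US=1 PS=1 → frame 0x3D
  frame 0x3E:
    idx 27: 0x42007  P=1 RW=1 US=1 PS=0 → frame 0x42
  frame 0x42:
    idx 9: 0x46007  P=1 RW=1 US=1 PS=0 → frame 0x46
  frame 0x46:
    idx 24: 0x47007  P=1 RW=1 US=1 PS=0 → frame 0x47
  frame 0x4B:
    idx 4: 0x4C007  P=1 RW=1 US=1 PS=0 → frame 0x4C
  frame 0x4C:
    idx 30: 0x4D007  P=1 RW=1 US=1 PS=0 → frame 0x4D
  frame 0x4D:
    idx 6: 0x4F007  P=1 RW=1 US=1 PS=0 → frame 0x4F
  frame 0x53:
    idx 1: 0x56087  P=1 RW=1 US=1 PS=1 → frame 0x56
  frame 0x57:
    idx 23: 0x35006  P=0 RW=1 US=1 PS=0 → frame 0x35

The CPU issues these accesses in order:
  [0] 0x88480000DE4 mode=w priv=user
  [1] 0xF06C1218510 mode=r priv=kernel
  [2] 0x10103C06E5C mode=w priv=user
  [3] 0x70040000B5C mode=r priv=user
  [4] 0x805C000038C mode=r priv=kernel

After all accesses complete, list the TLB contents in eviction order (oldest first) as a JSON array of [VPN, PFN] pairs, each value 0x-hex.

Trace:
#0 VA=0x88480000DE4 (w,user):
  L0 @0x38[17] → 0x3C007  P=1,RW=1,US=1,PS=0
  L1 @0x3C[18] → 0x3D087  P=1,RW=1,US=1,PS=1
  → PA=0x3DDE4 (huge @L1)  (2 entries read)
#1 VA=0xF06C1218510 (r,kernel):
  L0 @0x38[30] → 0x3E007  P=1,RW=1,US=1,PS=0
  L1 @0x3E[27] → 0x42007  P=1,RW=1,US=1,PS=0
  L2 @0x42[9] → 0x46007  P=1,RW=1,US=1,PS=0
  L3 @0x46[24] → 0x47007  P=1,RW=1,US=1,PS=0
  → PA=0x47510  (4 entries read)
#2 VA=0x10103C06E5C (w,user):
  L0 @0x38[2] → 0x4B007  P=1,RW=1,US=1,PS=0
  L1 @0x4B[4] → 0x4C007  P=1,RW=1,US=1,PS=0
  L2 @0x4C[30] → 0x4D007  P=1,RW=1,US=1,PS=0
  L3 @0x4D[6] → 0x4F007  P=1,RW=1,US=1,PS=0
  → PA=0x4FE5C  (4 entries read)
#3 VA=0x70040000B5C (r,user):
  L0 @0x38[14] → 0x53007  P=1,RW=1,US=1,PS=0
  L1 @0x53[1] → 0x56087  P=1,RW=1,US=1,PS=1
  → PA=0x56B5C (huge @L1)  (2 entries read)
#4 VA=0x805C000038C (r,kernel):
  L0 @0x38[16] → 0x57007  P=1,RW=1,US=1,PS=0
  L1 @0x57[23] → 0x35006  P=0,RW=1,US=1,PS=0
  ⇒ fault: PAGE_NOT_PRESENT  — 2 lookups

TLB: [["0x10103C06", "0x4F"], ["0x70040000", "0x56"]]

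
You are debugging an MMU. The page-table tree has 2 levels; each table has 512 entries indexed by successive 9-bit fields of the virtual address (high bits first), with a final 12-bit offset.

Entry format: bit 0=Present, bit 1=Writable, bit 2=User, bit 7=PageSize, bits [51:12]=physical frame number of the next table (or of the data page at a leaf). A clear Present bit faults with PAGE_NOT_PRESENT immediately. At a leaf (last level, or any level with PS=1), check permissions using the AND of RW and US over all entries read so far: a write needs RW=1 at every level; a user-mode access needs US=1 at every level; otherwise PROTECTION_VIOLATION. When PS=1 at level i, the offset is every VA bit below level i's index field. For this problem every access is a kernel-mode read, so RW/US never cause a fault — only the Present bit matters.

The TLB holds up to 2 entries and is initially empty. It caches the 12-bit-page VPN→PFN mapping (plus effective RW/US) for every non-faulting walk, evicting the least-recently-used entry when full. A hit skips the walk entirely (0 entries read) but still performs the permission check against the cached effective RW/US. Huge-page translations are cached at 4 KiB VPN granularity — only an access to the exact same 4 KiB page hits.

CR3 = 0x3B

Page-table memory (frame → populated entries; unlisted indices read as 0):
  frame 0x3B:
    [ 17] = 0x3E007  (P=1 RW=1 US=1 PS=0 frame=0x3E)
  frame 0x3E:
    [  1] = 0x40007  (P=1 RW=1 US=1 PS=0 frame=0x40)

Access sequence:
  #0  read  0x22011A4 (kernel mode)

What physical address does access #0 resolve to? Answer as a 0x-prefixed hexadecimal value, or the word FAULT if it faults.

Per-access translation:
#0 VA=0x22011A4 (r,kernel):
  L0: frame=0x3B idx=17 entry=0x3E007 [P=1 RW=1 US=1 PS=0]
  L1: frame=0x3E idx=1 entry=0x40007 [P=1 RW=1 US=1 PS=0]
  ✓ 0x401A4  — 2 lookups

Access #0 PA: 0x401A4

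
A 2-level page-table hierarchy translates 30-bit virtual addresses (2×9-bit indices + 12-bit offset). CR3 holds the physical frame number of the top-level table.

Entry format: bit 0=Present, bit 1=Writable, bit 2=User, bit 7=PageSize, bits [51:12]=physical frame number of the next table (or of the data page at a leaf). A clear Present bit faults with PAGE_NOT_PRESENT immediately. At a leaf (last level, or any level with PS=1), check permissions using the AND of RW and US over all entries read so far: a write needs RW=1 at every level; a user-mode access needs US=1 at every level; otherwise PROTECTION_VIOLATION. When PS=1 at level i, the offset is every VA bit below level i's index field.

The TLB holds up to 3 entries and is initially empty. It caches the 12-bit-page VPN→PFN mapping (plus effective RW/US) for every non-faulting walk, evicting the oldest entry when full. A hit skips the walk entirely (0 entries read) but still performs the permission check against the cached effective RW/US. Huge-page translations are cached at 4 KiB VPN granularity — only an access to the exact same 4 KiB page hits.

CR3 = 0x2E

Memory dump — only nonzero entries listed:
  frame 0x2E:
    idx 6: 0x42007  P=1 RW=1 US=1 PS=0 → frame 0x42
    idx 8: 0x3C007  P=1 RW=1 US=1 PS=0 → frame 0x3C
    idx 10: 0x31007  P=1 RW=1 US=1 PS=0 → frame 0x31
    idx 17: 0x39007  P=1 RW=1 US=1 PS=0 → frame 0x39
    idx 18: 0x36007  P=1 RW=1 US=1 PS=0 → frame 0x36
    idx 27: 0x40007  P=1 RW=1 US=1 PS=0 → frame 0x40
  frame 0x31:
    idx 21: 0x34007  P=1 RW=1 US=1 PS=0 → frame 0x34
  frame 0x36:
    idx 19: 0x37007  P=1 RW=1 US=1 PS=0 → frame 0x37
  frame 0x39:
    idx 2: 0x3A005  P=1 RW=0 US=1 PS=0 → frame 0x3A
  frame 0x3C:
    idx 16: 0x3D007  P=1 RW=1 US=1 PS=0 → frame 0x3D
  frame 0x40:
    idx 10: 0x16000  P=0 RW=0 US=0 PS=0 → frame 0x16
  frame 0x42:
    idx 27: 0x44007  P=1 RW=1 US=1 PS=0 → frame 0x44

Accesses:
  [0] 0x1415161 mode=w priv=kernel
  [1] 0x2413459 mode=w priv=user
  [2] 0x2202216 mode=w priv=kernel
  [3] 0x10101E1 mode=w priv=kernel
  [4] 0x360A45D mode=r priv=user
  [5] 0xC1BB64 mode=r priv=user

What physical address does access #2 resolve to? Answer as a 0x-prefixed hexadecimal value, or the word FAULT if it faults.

Trace:
#0 VA=0x1415161 (w,kernel):
  [0] read 0x2E idx=10: raw=0x31007 flags P=1 W=1 U=1 S=0
  [1] read 0x31 idx=21: raw=0x34007 flags P=1 W=1 U=1 S=0
  → PA=0x34161  (2 entries read)
#1 VA=0x2413459 (w,user):
  [0] read 0x2E idx=18: raw=0x36007 flags P=1 W=1 U=1 S=0
  [1] read 0x36 idx=19: raw=0x37007 flags P=1 W=1 U=1 S=0
  → PA=0x37459  (2 entries read)
#2 VA=0x2202216 (w,kernel):
  [0] read 0x2E idx=17: raw=0x39007 flags P=1 W=1 U=1 S=0
  [1] read 0x39 idx=2: raw=0x3A005 flags P=1 W=0 U=1 S=0
  ✗ PROTECTION_VIOLATION  [2 reads]
#3 VA=0x10101E1 (w,kernel):
  [0] read 0x2E idx=8: raw=0x3C007 flags P=1 W=1 U=1 S=0
  [1] read 0x3C idx=16: raw=0x3D007 flags P=1 W=1 U=1 S=0
  → PA=0x3D1E1  (2 entries read)
#4 VA=0x360A45D (r,user):
  [0] read 0x2E idx=27: raw=0x40007 flags P=1 W=1 U=1 S=0
  [1] read 0x40 idx=10: raw=0x16000 flags P=0 W=0 U=0 S=0
  ✗ PAGE_NOT_PRESENT  [2 reads]
#5 VA=0xC1BB64 (r,user):
  [0] read 0x2E idx=6: raw=0x42007 flags P=1 W=1 U=1 S=0
  [1] read 0x42 idx=27: raw=0x44007 flags P=1 W=1 U=1 S=0
  → PA=0x44B64  (2 entries read)

Access #2 PA: FAULT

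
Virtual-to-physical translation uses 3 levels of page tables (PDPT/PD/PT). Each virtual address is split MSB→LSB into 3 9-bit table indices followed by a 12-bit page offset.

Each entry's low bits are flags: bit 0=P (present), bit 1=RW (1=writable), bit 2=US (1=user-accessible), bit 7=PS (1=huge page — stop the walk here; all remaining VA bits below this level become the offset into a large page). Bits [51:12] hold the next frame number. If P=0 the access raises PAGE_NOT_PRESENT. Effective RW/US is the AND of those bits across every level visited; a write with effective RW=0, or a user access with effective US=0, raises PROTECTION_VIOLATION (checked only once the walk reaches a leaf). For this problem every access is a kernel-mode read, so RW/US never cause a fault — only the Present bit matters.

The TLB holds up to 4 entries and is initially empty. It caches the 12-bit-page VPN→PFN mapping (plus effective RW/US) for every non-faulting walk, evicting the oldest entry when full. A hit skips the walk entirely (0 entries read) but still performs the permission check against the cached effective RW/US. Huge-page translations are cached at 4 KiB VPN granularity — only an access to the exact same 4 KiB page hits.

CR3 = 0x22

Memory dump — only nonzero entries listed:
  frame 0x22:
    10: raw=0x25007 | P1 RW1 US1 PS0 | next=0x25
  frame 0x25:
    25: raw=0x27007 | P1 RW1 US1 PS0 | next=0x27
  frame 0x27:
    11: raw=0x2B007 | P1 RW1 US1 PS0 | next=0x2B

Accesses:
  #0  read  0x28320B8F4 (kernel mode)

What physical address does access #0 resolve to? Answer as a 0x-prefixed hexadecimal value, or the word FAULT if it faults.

Per-access translation:
#0 VA=0x28320B8F4 (r,kernel):
  lvl0: tbl 0x22, slot 10 ⇒ 0x25007 (P1/RW1/US1/PS0)
  lvl1: tbl 0x25, slot 25 ⇒ 0x27007 (P1/RW1/US1/PS0)
  lvl2: tbl 0x27, slot 11 ⇒ 0x2B007 (P1/RW1/US1/PS0)
  → PA=0x2B8F4  (3 entries read)

Access #0 PA: 0x2B8F4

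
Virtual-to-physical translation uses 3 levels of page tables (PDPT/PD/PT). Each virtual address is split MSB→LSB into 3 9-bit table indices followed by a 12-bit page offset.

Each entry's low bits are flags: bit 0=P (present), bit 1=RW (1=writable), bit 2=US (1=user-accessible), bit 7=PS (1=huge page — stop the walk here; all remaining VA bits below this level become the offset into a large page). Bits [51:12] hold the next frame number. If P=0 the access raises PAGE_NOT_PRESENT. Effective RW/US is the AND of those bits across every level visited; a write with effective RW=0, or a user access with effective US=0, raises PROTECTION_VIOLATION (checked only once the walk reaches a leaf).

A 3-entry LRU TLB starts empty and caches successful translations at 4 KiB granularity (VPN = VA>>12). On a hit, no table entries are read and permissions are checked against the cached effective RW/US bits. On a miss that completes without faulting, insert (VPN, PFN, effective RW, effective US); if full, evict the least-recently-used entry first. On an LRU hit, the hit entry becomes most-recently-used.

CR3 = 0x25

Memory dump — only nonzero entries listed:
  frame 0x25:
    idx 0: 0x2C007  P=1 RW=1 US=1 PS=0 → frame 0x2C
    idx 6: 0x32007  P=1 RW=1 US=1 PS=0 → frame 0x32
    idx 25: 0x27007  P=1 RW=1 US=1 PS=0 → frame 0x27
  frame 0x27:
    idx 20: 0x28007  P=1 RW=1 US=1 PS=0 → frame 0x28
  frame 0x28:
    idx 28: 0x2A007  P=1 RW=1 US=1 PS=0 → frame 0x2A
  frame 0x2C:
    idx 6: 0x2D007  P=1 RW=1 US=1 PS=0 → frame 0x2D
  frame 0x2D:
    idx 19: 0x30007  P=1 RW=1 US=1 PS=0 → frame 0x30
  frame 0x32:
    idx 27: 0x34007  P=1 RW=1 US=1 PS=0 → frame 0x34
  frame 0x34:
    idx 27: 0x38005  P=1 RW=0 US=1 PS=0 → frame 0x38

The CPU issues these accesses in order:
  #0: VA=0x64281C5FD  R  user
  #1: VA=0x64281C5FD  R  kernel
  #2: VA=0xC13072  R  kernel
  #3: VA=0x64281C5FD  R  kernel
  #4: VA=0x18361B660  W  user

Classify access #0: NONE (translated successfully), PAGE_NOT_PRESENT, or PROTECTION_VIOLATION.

Per-access translation:
#0 VA=0x64281C5FD (r,user):
  L0 @0x25[25] → 0x27007  P=1,RW=1,US=1,PS=0
  L1 @0x27[20] → 0x28007  P=1,RW=1,US=1,PS=0
  L2 @0x28[28] → 0x2A007  P=1,RW=1,US=1,PS=0
  ✓ 0x2A5FD  — 3 lookups
#1 VA=0x64281C5FD (r,kernel):
  TLB hit vpn=0x64281C → PA=0x2A5FD
#2 VA=0xC13072 (r,kernel):
  L0 @0x25[0] → 0x2C007  P=1,RW=1,US=1,PS=0
  L1 @0x2C[6] → 0x2D007  P=1,RW=1,US=1,PS=0
  L2 @0x2D[19] → 0x30007  P=1,RW=1,US=1,PS=0
  ✓ 0x30072  — 3 lookups
#3 VA=0x64281C5FD (r,kernel):
  TLB hit vpn=0x64281C → PA=0x2A5FD
#4 VA=0x18361B660 (w,user):
  L0 @0x25[6] → 0x32007  P=1,RW=1,US=1,PS=0
  L1 @0x32[27] → 0x34007  P=1,RW=1,US=1,PS=0
  L2 @0x34[27] → 0x38005  P=1,RW=0,US=1,PS=0
  ⇒ fault: PROTECTION_VIOLATION  — 3 lookups

Access #0 fault: NONE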